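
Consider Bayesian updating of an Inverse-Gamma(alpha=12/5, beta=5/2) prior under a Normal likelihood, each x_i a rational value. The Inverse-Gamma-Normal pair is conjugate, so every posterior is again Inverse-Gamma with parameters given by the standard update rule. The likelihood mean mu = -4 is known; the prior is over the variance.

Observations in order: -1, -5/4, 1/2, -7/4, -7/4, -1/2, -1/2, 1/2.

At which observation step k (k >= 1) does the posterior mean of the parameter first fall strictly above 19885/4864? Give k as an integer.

k = 2

obs 1: x=-1 → posterior Inverse-Gamma(29/10, 7)
obs 2: x=-5/4 → posterior Inverse-Gamma(17/5, 345/32)
obs 3: x=1/2 → posterior Inverse-Gamma(39/10, 669/32)
obs 4: x=-7/4 → posterior Inverse-Gamma(22/5, 375/16)
obs 5: x=-7/4 → posterior Inverse-Gamma(49/10, 831/32)
obs 6: x=-1/2 → posterior Inverse-Gamma(27/5, 1027/32)
obs 7: x=-1/2 → posterior Inverse-Gamma(59/10, 1223/32)
obs 8: x=1/2 → posterior Inverse-Gamma(32/5, 1547/32)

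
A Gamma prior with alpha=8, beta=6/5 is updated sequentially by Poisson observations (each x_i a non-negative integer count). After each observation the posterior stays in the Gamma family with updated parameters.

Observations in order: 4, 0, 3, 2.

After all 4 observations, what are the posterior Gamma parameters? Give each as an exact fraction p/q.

alpha=17, beta=26/5

obs 1: x=4 → posterior Gamma(12, 11/5)
obs 2: x=0 → posterior Gamma(12, 16/5)
obs 3: x=3 → posterior Gamma(15, 21/5)
obs 4: x=2 → posterior Gamma(17, 26/5)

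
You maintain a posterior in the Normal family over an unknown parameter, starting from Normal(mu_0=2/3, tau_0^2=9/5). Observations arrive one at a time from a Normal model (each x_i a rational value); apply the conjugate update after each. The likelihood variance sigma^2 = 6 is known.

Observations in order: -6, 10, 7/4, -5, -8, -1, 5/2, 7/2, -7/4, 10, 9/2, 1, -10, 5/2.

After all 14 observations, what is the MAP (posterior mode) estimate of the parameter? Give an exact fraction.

14/39

obs 1: x=-6 → posterior Normal(-34/39, 18/13)
obs 2: x=10 → posterior Normal(7/6, 9/8)
obs 3: x=7/4 → posterior Normal(287/228, 18/19)
obs 4: x=-5 → posterior Normal(107/264, 9/11)
obs 5: x=-8 → posterior Normal(-181/300, 18/25)
obs 6: x=-1 → posterior Normal(-31/48, 9/14)
obs 7: x=5/2 → posterior Normal(-127/372, 18/31)
obs 8: x=7/2 → posterior Normal(-1/408, 9/17)
obs 9: x=-7/4 → posterior Normal(-16/111, 18/37)
obs 10: x=10 → posterior Normal(37/60, 9/20)
obs 11: x=9/2 → posterior Normal(229/258, 18/43)
obs 12: x=1 → posterior Normal(247/276, 9/23)
obs 13: x=-10 → posterior Normal(67/294, 18/49)
obs 14: x=5/2 → posterior Normal(14/39, 9/26)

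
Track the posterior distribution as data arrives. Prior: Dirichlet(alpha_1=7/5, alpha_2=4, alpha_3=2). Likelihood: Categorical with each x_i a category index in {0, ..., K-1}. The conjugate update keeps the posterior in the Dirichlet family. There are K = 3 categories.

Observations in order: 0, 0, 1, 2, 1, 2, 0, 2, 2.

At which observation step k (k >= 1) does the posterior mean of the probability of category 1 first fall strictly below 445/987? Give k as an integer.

obs 1: x=0 → posterior Dirichlet(12/5, 4, 2)
obs 2: x=0 → posterior Dirichlet(17/5, 4, 2)
obs 3: x=1 → posterior Dirichlet(17/5, 5, 2)
obs 4: x=2 → posterior Dirichlet(17/5, 5, 3)
obs 5: x=1 → posterior Dirichlet(17/5, 6, 3)
obs 6: x=2 → posterior Dirichlet(17/5, 6, 4)
obs 7: x=0 → posterior Dirichlet(22/5, 6, 4)
obs 8: x=2 → posterior Dirichlet(22/5, 6, 5)
obs 9: x=2 → posterior Dirichlet(22/5, 6, 6)

k = 2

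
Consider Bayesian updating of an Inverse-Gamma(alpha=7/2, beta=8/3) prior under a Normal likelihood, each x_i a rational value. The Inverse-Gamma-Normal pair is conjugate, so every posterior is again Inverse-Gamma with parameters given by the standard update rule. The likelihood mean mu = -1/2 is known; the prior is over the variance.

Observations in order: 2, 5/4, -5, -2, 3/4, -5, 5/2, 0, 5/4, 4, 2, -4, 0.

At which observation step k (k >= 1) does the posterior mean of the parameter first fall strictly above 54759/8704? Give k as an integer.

obs 1: x=2 → posterior Inverse-Gamma(4, 139/24)
obs 2: x=5/4 → posterior Inverse-Gamma(9/2, 703/96)
obs 3: x=-5 → posterior Inverse-Gamma(5, 1675/96)
obs 4: x=-2 → posterior Inverse-Gamma(11/2, 1783/96)
obs 5: x=3/4 → posterior Inverse-Gamma(6, 929/48)
obs 6: x=-5 → posterior Inverse-Gamma(13/2, 1415/48)
obs 7: x=5/2 → posterior Inverse-Gamma(7, 1631/48)
obs 8: x=0 → posterior Inverse-Gamma(15/2, 1637/48)
obs 9: x=5/4 → posterior Inverse-Gamma(8, 3421/96)
obs 10: x=4 → posterior Inverse-Gamma(17/2, 4393/96)
obs 11: x=2 → posterior Inverse-Gamma(9, 4693/96)
obs 12: x=-4 → posterior Inverse-Gamma(19/2, 5281/96)
obs 13: x=0 → posterior Inverse-Gamma(10, 5293/96)

k = 12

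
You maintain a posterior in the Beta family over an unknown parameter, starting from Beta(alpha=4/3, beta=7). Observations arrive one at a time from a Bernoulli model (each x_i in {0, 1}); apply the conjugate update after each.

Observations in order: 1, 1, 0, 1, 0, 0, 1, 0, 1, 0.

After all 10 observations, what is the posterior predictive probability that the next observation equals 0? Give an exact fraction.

obs 1: x=1 → posterior Beta(7/3, 7)
obs 2: x=1 → posterior Beta(10/3, 7)
obs 3: x=0 → posterior Beta(10/3, 8)
obs 4: x=1 → posterior Beta(13/3, 8)
obs 5: x=0 → posterior Beta(13/3, 9)
obs 6: x=0 → posterior Beta(13/3, 10)
obs 7: x=1 → posterior Beta(16/3, 10)
obs 8: x=0 → posterior Beta(16/3, 11)
obs 9: x=1 → posterior Beta(19/3, 11)
obs 10: x=0 → posterior Beta(19/3, 12)

36/55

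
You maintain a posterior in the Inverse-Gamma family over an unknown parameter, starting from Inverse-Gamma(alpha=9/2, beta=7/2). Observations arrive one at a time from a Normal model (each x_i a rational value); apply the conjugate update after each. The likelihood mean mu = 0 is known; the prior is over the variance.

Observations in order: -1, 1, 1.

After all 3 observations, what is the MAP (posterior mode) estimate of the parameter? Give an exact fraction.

5/7

obs 1: x=-1 → posterior Inverse-Gamma(5, 4)
obs 2: x=1 → posterior Inverse-Gamma(11/2, 9/2)
obs 3: x=1 → posterior Inverse-Gamma(6, 5)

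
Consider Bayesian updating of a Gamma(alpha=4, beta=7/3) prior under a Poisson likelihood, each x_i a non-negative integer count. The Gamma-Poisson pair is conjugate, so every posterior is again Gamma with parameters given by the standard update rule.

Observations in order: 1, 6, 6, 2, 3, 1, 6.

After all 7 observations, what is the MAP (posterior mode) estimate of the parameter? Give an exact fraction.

3

obs 1: x=1 → posterior Gamma(5, 10/3)
obs 2: x=6 → posterior Gamma(11, 13/3)
obs 3: x=6 → posterior Gamma(17, 16/3)
obs 4: x=2 → posterior Gamma(19, 19/3)
obs 5: x=3 → posterior Gamma(22, 22/3)
obs 6: x=1 → posterior Gamma(23, 25/3)
obs 7: x=6 → posterior Gamma(29, 28/3)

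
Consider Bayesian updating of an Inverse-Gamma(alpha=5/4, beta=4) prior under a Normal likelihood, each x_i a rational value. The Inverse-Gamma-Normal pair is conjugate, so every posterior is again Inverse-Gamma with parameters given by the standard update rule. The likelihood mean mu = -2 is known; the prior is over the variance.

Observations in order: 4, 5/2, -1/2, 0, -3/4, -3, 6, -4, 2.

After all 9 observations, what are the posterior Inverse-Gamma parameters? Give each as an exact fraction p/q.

alpha=23/4, beta=2513/32

obs 1: x=4 → posterior Inverse-Gamma(7/4, 22)
obs 2: x=5/2 → posterior Inverse-Gamma(9/4, 257/8)
obs 3: x=-1/2 → posterior Inverse-Gamma(11/4, 133/4)
obs 4: x=0 → posterior Inverse-Gamma(13/4, 141/4)
obs 5: x=-3/4 → posterior Inverse-Gamma(15/4, 1153/32)
obs 6: x=-3 → posterior Inverse-Gamma(17/4, 1169/32)
obs 7: x=6 → posterior Inverse-Gamma(19/4, 2193/32)
obs 8: x=-4 → posterior Inverse-Gamma(21/4, 2257/32)
obs 9: x=2 → posterior Inverse-Gamma(23/4, 2513/32)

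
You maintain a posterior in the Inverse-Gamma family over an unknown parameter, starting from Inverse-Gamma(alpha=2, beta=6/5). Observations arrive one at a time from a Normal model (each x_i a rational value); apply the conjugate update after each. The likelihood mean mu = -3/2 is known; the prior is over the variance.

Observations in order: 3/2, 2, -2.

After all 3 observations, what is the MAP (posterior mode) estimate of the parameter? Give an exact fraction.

obs 1: x=3/2 → posterior Inverse-Gamma(5/2, 57/10)
obs 2: x=2 → posterior Inverse-Gamma(3, 473/40)
obs 3: x=-2 → posterior Inverse-Gamma(7/2, 239/20)

239/90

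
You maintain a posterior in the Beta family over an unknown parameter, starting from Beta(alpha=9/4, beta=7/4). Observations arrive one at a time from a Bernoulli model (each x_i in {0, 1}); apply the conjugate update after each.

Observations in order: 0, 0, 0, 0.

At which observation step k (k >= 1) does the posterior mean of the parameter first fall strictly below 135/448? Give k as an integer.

k = 4

obs 1: x=0 → posterior Beta(9/4, 11/4)
obs 2: x=0 → posterior Beta(9/4, 15/4)
obs 3: x=0 → posterior Beta(9/4, 19/4)
obs 4: x=0 → posterior Beta(9/4, 23/4)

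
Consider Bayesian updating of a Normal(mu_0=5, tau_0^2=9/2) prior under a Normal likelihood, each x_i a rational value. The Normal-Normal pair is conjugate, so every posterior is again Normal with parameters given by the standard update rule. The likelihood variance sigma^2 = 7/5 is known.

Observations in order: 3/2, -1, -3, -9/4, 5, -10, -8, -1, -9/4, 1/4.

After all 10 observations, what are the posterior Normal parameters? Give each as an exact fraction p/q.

mu_0=-3455/1856, tau_0^2=63/464

obs 1: x=3/2 → posterior Normal(275/118, 63/59)
obs 2: x=-1 → posterior Normal(185/208, 63/104)
obs 3: x=-3 → posterior Normal(-85/298, 63/149)
obs 4: x=-9/4 → posterior Normal(-575/776, 63/194)
obs 5: x=5 → posterior Normal(325/956, 63/239)
obs 6: x=-10 → posterior Normal(-1475/1136, 63/284)
obs 7: x=-8 → posterior Normal(-2915/1316, 9/47)
obs 8: x=-1 → posterior Normal(-3095/1496, 63/374)
obs 9: x=-9/4 → posterior Normal(-875/419, 63/419)
obs 10: x=1/4 → posterior Normal(-3455/1856, 63/464)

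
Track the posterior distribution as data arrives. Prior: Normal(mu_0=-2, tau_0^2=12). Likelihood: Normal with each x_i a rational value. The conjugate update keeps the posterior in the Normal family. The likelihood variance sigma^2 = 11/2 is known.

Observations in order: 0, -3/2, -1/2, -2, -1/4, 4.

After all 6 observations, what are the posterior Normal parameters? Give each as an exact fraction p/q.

mu_0=-28/155, tau_0^2=132/155

obs 1: x=0 → posterior Normal(-22/35, 132/35)
obs 2: x=-3/2 → posterior Normal(-58/59, 132/59)
obs 3: x=-1/2 → posterior Normal(-70/83, 132/83)
obs 4: x=-2 → posterior Normal(-118/107, 132/107)
obs 5: x=-1/4 → posterior Normal(-124/131, 132/131)
obs 6: x=4 → posterior Normal(-28/155, 132/155)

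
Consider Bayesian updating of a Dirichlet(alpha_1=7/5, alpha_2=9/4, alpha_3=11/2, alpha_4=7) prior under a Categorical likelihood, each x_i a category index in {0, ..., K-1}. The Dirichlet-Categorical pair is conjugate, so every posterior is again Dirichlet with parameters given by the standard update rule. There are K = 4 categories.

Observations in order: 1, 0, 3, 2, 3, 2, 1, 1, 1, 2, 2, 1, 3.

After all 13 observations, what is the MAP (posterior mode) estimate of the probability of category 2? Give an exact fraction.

170/503

obs 1: x=1 → posterior Dirichlet(7/5, 13/4, 11/2, 7)
obs 2: x=0 → posterior Dirichlet(12/5, 13/4, 11/2, 7)
obs 3: x=3 → posterior Dirichlet(12/5, 13/4, 11/2, 8)
obs 4: x=2 → posterior Dirichlet(12/5, 13/4, 13/2, 8)
obs 5: x=3 → posterior Dirichlet(12/5, 13/4, 13/2, 9)
obs 6: x=2 → posterior Dirichlet(12/5, 13/4, 15/2, 9)
obs 7: x=1 → posterior Dirichlet(12/5, 17/4, 15/2, 9)
obs 8: x=1 → posterior Dirichlet(12/5, 21/4, 15/2, 9)
obs 9: x=1 → posterior Dirichlet(12/5, 25/4, 15/2, 9)
obs 10: x=2 → posterior Dirichlet(12/5, 25/4, 17/2, 9)
obs 11: x=2 → posterior Dirichlet(12/5, 25/4, 19/2, 9)
obs 12: x=1 → posterior Dirichlet(12/5, 29/4, 19/2, 9)
obs 13: x=3 → posterior Dirichlet(12/5, 29/4, 19/2, 10)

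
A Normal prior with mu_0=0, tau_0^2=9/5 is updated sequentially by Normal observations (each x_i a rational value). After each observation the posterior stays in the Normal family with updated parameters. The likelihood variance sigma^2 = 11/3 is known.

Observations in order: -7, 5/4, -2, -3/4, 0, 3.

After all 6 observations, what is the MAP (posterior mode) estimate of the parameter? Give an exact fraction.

obs 1: x=-7 → posterior Normal(-189/82, 99/82)
obs 2: x=5/4 → posterior Normal(-621/436, 99/109)
obs 3: x=-2 → posterior Normal(-837/544, 99/136)
obs 4: x=-3/4 → posterior Normal(-459/326, 99/163)
obs 5: x=0 → posterior Normal(-459/380, 99/190)
obs 6: x=3 → posterior Normal(-297/434, 99/217)

-297/434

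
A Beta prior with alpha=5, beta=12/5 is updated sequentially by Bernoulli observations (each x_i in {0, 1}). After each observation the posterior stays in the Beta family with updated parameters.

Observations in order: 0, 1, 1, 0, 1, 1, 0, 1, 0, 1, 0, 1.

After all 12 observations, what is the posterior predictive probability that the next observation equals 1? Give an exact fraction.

obs 1: x=0 → posterior Beta(5, 17/5)
obs 2: x=1 → posterior Beta(6, 17/5)
obs 3: x=1 → posterior Beta(7, 17/5)
obs 4: x=0 → posterior Beta(7, 22/5)
obs 5: x=1 → posterior Beta(8, 22/5)
obs 6: x=1 → posterior Beta(9, 22/5)
obs 7: x=0 → posterior Beta(9, 27/5)
obs 8: x=1 → posterior Beta(10, 27/5)
obs 9: x=0 → posterior Beta(10, 32/5)
obs 10: x=1 → posterior Beta(11, 32/5)
obs 11: x=0 → posterior Beta(11, 37/5)
obs 12: x=1 → posterior Beta(12, 37/5)

60/97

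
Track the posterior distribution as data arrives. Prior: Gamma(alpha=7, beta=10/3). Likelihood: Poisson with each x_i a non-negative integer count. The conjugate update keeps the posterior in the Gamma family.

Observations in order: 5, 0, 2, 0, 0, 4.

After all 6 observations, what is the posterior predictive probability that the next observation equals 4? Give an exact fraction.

obs 1: x=5 → posterior Gamma(12, 13/3)
obs 2: x=0 → posterior Gamma(12, 16/3)
obs 3: x=2 → posterior Gamma(14, 19/3)
obs 4: x=0 → posterior Gamma(14, 22/3)
obs 5: x=0 → posterior Gamma(14, 25/3)
obs 6: x=4 → posterior Gamma(18, 28/3)

54249249921696670230377649930240/645590698195138073036733040138561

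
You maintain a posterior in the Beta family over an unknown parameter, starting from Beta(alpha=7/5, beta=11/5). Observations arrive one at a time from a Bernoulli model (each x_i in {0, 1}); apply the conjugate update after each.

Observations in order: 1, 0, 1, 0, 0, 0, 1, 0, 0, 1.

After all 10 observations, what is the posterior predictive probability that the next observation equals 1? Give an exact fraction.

27/68

obs 1: x=1 → posterior Beta(12/5, 11/5)
obs 2: x=0 → posterior Beta(12/5, 16/5)
obs 3: x=1 → posterior Beta(17/5, 16/5)
obs 4: x=0 → posterior Beta(17/5, 21/5)
obs 5: x=0 → posterior Beta(17/5, 26/5)
obs 6: x=0 → posterior Beta(17/5, 31/5)
obs 7: x=1 → posterior Beta(22/5, 31/5)
obs 8: x=0 → posterior Beta(22/5, 36/5)
obs 9: x=0 → posterior Beta(22/5, 41/5)
obs 10: x=1 → posterior Beta(27/5, 41/5)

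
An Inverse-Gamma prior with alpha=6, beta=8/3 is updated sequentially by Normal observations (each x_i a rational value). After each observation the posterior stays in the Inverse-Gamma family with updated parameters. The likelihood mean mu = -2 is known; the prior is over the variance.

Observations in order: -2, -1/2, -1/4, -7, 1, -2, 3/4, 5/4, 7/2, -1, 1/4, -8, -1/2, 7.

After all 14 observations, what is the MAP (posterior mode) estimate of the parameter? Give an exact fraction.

655/84

obs 1: x=-2 → posterior Inverse-Gamma(13/2, 8/3)
obs 2: x=-1/2 → posterior Inverse-Gamma(7, 91/24)
obs 3: x=-1/4 → posterior Inverse-Gamma(15/2, 511/96)
obs 4: x=-7 → posterior Inverse-Gamma(8, 1711/96)
obs 5: x=1 → posterior Inverse-Gamma(17/2, 2143/96)
obs 6: x=-2 → posterior Inverse-Gamma(9, 2143/96)
obs 7: x=3/4 → posterior Inverse-Gamma(19/2, 1253/48)
obs 8: x=5/4 → posterior Inverse-Gamma(10, 3013/96)
obs 9: x=7/2 → posterior Inverse-Gamma(21/2, 4465/96)
obs 10: x=-1 → posterior Inverse-Gamma(11, 4513/96)
obs 11: x=1/4 → posterior Inverse-Gamma(23/2, 1189/24)
obs 12: x=-8 → posterior Inverse-Gamma(12, 1621/24)
obs 13: x=-1/2 → posterior Inverse-Gamma(25/2, 206/3)
obs 14: x=7 → posterior Inverse-Gamma(13, 655/6)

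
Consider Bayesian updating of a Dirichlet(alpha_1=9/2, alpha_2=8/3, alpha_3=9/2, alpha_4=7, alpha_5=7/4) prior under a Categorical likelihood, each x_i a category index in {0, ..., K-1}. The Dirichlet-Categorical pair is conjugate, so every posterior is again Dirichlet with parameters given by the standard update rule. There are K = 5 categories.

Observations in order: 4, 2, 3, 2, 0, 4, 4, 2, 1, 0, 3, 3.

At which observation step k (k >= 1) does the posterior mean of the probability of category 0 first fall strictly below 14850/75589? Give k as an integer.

obs 1: x=4 → posterior Dirichlet(9/2, 8/3, 9/2, 7, 11/4)
obs 2: x=2 → posterior Dirichlet(9/2, 8/3, 11/2, 7, 11/4)
obs 3: x=3 → posterior Dirichlet(9/2, 8/3, 11/2, 8, 11/4)
obs 4: x=2 → posterior Dirichlet(9/2, 8/3, 13/2, 8, 11/4)
obs 5: x=0 → posterior Dirichlet(11/2, 8/3, 13/2, 8, 11/4)
obs 6: x=4 → posterior Dirichlet(11/2, 8/3, 13/2, 8, 15/4)
obs 7: x=4 → posterior Dirichlet(11/2, 8/3, 13/2, 8, 19/4)
obs 8: x=2 → posterior Dirichlet(11/2, 8/3, 15/2, 8, 19/4)
obs 9: x=1 → posterior Dirichlet(11/2, 11/3, 15/2, 8, 19/4)
obs 10: x=0 → posterior Dirichlet(13/2, 11/3, 15/2, 8, 19/4)
obs 11: x=3 → posterior Dirichlet(13/2, 11/3, 15/2, 9, 19/4)
obs 12: x=3 → posterior Dirichlet(13/2, 11/3, 15/2, 10, 19/4)

k = 3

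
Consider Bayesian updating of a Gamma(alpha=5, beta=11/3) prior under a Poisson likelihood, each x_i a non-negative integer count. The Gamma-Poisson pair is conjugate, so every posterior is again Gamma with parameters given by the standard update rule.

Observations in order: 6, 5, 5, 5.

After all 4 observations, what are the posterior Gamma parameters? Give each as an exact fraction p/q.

obs 1: x=6 → posterior Gamma(11, 14/3)
obs 2: x=5 → posterior Gamma(16, 17/3)
obs 3: x=5 → posterior Gamma(21, 20/3)
obs 4: x=5 → posterior Gamma(26, 23/3)

alpha=26, beta=23/3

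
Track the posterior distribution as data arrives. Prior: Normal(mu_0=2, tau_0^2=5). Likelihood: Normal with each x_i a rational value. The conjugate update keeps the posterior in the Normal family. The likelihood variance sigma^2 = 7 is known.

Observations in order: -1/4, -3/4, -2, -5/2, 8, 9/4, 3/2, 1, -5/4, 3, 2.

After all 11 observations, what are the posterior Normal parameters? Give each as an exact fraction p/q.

obs 1: x=-1/4 → posterior Normal(17/16, 35/12)
obs 2: x=-3/4 → posterior Normal(9/17, 35/17)
obs 3: x=-2 → posterior Normal(-1/22, 35/22)
obs 4: x=-5/2 → posterior Normal(-1/2, 35/27)
obs 5: x=8 → posterior Normal(53/64, 35/32)
obs 6: x=9/4 → posterior Normal(151/148, 35/37)
obs 7: x=3/2 → posterior Normal(181/168, 5/6)
obs 8: x=1 → posterior Normal(201/188, 35/47)
obs 9: x=-5/4 → posterior Normal(11/13, 35/52)
obs 10: x=3 → posterior Normal(59/57, 35/57)
obs 11: x=2 → posterior Normal(69/62, 35/62)

mu_0=69/62, tau_0^2=35/62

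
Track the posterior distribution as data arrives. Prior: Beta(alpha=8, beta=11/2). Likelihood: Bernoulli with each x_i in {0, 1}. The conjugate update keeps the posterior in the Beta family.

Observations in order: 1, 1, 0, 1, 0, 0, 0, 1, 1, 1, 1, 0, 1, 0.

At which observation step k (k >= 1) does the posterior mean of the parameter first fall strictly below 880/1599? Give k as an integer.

k = 7

obs 1: x=1 → posterior Beta(9, 11/2)
obs 2: x=1 → posterior Beta(10, 11/2)
obs 3: x=0 → posterior Beta(10, 13/2)
obs 4: x=1 → posterior Beta(11, 13/2)
obs 5: x=0 → posterior Beta(11, 15/2)
obs 6: x=0 → posterior Beta(11, 17/2)
obs 7: x=0 → posterior Beta(11, 19/2)
obs 8: x=1 → posterior Beta(12, 19/2)
obs 9: x=1 → posterior Beta(13, 19/2)
obs 10: x=1 → posterior Beta(14, 19/2)
obs 11: x=1 → posterior Beta(15, 19/2)
obs 12: x=0 → posterior Beta(15, 21/2)
obs 13: x=1 → posterior Beta(16, 21/2)
obs 14: x=0 → posterior Beta(16, 23/2)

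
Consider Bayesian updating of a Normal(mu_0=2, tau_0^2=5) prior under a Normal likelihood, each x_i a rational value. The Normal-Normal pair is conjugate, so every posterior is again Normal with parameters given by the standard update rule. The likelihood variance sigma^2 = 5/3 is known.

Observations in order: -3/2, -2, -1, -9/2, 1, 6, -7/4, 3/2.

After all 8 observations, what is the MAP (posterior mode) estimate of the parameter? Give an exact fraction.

obs 1: x=-3/2 → posterior Normal(-5/8, 5/4)
obs 2: x=-2 → posterior Normal(-17/14, 5/7)
obs 3: x=-1 → posterior Normal(-23/20, 1/2)
obs 4: x=-9/2 → posterior Normal(-25/13, 5/13)
obs 5: x=1 → posterior Normal(-11/8, 5/16)
obs 6: x=6 → posterior Normal(-4/19, 5/19)
obs 7: x=-7/4 → posterior Normal(-37/88, 5/22)
obs 8: x=3/2 → posterior Normal(-19/100, 1/5)

-19/100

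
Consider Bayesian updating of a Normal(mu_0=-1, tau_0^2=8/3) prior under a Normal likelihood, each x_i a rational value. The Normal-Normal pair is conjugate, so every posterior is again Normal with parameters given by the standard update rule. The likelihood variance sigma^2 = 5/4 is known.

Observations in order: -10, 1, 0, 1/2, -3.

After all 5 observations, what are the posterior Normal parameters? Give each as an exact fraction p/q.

mu_0=-383/175, tau_0^2=8/35

obs 1: x=-10 → posterior Normal(-335/47, 40/47)
obs 2: x=1 → posterior Normal(-303/79, 40/79)
obs 3: x=0 → posterior Normal(-101/37, 40/111)
obs 4: x=1/2 → posterior Normal(-287/143, 40/143)
obs 5: x=-3 → posterior Normal(-383/175, 8/35)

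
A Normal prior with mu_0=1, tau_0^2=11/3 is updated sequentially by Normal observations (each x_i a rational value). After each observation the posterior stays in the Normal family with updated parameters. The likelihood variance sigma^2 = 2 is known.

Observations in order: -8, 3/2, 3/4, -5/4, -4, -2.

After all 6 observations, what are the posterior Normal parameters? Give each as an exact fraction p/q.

obs 1: x=-8 → posterior Normal(-82/17, 22/17)
obs 2: x=3/2 → posterior Normal(-131/56, 11/14)
obs 3: x=3/4 → posterior Normal(-229/156, 22/39)
obs 4: x=-5/4 → posterior Normal(-71/50, 11/25)
obs 5: x=-4 → posterior Normal(-115/61, 22/61)
obs 6: x=-2 → posterior Normal(-137/72, 11/36)

mu_0=-137/72, tau_0^2=11/36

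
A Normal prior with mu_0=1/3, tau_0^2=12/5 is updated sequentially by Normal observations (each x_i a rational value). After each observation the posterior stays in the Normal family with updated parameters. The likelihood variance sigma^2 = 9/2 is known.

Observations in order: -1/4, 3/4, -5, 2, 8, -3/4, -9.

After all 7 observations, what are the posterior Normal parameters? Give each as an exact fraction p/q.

obs 1: x=-1/4 → posterior Normal(3/23, 36/23)
obs 2: x=3/4 → posterior Normal(9/31, 36/31)
obs 3: x=-5 → posterior Normal(-31/39, 12/13)
obs 4: x=2 → posterior Normal(-15/47, 36/47)
obs 5: x=8 → posterior Normal(49/55, 36/55)
obs 6: x=-3/4 → posterior Normal(43/63, 4/7)
obs 7: x=-9 → posterior Normal(-29/71, 36/71)

mu_0=-29/71, tau_0^2=36/71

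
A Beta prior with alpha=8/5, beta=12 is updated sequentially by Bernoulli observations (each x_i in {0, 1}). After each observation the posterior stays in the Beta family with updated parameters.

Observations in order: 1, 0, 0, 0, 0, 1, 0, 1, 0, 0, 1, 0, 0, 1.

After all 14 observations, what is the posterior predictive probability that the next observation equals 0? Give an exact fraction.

obs 1: x=1 → posterior Beta(13/5, 12)
obs 2: x=0 → posterior Beta(13/5, 13)
obs 3: x=0 → posterior Beta(13/5, 14)
obs 4: x=0 → posterior Beta(13/5, 15)
obs 5: x=0 → posterior Beta(13/5, 16)
obs 6: x=1 → posterior Beta(18/5, 16)
obs 7: x=0 → posterior Beta(18/5, 17)
obs 8: x=1 → posterior Beta(23/5, 17)
obs 9: x=0 → posterior Beta(23/5, 18)
obs 10: x=0 → posterior Beta(23/5, 19)
obs 11: x=1 → posterior Beta(28/5, 19)
obs 12: x=0 → posterior Beta(28/5, 20)
obs 13: x=0 → posterior Beta(28/5, 21)
obs 14: x=1 → posterior Beta(33/5, 21)

35/46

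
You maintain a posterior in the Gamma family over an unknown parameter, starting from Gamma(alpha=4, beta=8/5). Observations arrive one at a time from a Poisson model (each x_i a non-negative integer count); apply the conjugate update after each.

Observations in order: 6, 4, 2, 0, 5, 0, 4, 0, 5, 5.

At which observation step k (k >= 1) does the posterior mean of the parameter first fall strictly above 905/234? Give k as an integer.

k = 2

obs 1: x=6 → posterior Gamma(10, 13/5)
obs 2: x=4 → posterior Gamma(14, 18/5)
obs 3: x=2 → posterior Gamma(16, 23/5)
obs 4: x=0 → posterior Gamma(16, 28/5)
obs 5: x=5 → posterior Gamma(21, 33/5)
obs 6: x=0 → posterior Gamma(21, 38/5)
obs 7: x=4 → posterior Gamma(25, 43/5)
obs 8: x=0 → posterior Gamma(25, 48/5)
obs 9: x=5 → posterior Gamma(30, 53/5)
obs 10: x=5 → posterior Gamma(35, 58/5)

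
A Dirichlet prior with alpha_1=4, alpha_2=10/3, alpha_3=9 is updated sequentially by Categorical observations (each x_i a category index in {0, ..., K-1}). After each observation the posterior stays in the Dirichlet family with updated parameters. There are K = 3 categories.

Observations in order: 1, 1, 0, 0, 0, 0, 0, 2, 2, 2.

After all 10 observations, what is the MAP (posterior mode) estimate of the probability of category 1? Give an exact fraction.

obs 1: x=1 → posterior Dirichlet(4, 13/3, 9)
obs 2: x=1 → posterior Dirichlet(4, 16/3, 9)
obs 3: x=0 → posterior Dirichlet(5, 16/3, 9)
obs 4: x=0 → posterior Dirichlet(6, 16/3, 9)
obs 5: x=0 → posterior Dirichlet(7, 16/3, 9)
obs 6: x=0 → posterior Dirichlet(8, 16/3, 9)
obs 7: x=0 → posterior Dirichlet(9, 16/3, 9)
obs 8: x=2 → posterior Dirichlet(9, 16/3, 10)
obs 9: x=2 → posterior Dirichlet(9, 16/3, 11)
obs 10: x=2 → posterior Dirichlet(9, 16/3, 12)

13/70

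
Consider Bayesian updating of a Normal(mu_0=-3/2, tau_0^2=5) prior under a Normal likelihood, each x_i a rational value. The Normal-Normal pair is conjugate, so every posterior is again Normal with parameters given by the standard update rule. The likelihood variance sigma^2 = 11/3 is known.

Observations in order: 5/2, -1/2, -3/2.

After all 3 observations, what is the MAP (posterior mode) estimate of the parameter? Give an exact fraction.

obs 1: x=5/2 → posterior Normal(21/26, 55/26)
obs 2: x=-1/2 → posterior Normal(27/82, 55/41)
obs 3: x=-3/2 → posterior Normal(-9/56, 55/56)

-9/56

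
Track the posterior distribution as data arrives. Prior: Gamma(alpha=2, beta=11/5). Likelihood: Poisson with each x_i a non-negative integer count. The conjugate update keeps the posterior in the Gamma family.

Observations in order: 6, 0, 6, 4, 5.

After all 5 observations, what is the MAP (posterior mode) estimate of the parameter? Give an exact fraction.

obs 1: x=6 → posterior Gamma(8, 16/5)
obs 2: x=0 → posterior Gamma(8, 21/5)
obs 3: x=6 → posterior Gamma(14, 26/5)
obs 4: x=4 → posterior Gamma(18, 31/5)
obs 5: x=5 → posterior Gamma(23, 36/5)

55/18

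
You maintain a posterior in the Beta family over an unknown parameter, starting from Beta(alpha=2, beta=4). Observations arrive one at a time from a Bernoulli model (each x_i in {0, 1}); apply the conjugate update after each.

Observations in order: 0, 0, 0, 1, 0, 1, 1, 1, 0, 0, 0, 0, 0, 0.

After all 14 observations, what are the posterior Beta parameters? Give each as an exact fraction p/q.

alpha=6, beta=14

obs 1: x=0 → posterior Beta(2, 5)
obs 2: x=0 → posterior Beta(2, 6)
obs 3: x=0 → posterior Beta(2, 7)
obs 4: x=1 → posterior Beta(3, 7)
obs 5: x=0 → posterior Beta(3, 8)
obs 6: x=1 → posterior Beta(4, 8)
obs 7: x=1 → posterior Beta(5, 8)
obs 8: x=1 → posterior Beta(6, 8)
obs 9: x=0 → posterior Beta(6, 9)
obs 10: x=0 → posterior Beta(6, 10)
obs 11: x=0 → posterior Beta(6, 11)
obs 12: x=0 → posterior Beta(6, 12)
obs 13: x=0 → posterior Beta(6, 13)
obs 14: x=0 → posterior Beta(6, 14)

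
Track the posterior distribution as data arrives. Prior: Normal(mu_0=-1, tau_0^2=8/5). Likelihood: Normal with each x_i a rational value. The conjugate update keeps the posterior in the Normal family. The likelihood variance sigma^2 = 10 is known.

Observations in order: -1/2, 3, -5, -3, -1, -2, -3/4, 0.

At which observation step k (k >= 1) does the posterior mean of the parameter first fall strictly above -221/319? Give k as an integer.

k = 2

obs 1: x=-1/2 → posterior Normal(-27/29, 40/29)
obs 2: x=3 → posterior Normal(-5/11, 40/33)
obs 3: x=-5 → posterior Normal(-35/37, 40/37)
obs 4: x=-3 → posterior Normal(-47/41, 40/41)
obs 5: x=-1 → posterior Normal(-17/15, 8/9)
obs 6: x=-2 → posterior Normal(-59/49, 40/49)
obs 7: x=-3/4 → posterior Normal(-62/53, 40/53)
obs 8: x=0 → posterior Normal(-62/57, 40/57)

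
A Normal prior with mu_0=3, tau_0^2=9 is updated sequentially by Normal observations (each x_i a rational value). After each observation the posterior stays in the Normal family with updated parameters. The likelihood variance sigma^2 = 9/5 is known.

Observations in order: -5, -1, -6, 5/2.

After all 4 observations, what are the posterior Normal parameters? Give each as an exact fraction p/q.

mu_0=-89/42, tau_0^2=3/7

obs 1: x=-5 → posterior Normal(-11/3, 3/2)
obs 2: x=-1 → posterior Normal(-27/11, 9/11)
obs 3: x=-6 → posterior Normal(-57/16, 9/16)
obs 4: x=5/2 → posterior Normal(-89/42, 3/7)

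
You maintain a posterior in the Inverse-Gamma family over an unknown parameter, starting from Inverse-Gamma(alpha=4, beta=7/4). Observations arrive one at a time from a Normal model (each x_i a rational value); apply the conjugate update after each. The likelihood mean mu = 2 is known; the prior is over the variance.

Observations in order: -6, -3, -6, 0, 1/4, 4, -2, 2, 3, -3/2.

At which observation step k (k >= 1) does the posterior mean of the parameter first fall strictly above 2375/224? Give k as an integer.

obs 1: x=-6 → posterior Inverse-Gamma(9/2, 135/4)
obs 2: x=-3 → posterior Inverse-Gamma(5, 185/4)
obs 3: x=-6 → posterior Inverse-Gamma(11/2, 313/4)
obs 4: x=0 → posterior Inverse-Gamma(6, 321/4)
obs 5: x=1/4 → posterior Inverse-Gamma(13/2, 2617/32)
obs 6: x=4 → posterior Inverse-Gamma(7, 2681/32)
obs 7: x=-2 → posterior Inverse-Gamma(15/2, 2937/32)
obs 8: x=2 → posterior Inverse-Gamma(8, 2937/32)
obs 9: x=3 → posterior Inverse-Gamma(17/2, 2953/32)
obs 10: x=-3/2 → posterior Inverse-Gamma(9, 3149/32)

k = 2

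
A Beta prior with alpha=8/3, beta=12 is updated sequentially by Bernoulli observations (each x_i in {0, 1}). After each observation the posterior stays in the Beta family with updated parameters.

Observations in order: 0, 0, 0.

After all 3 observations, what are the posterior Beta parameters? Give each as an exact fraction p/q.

obs 1: x=0 → posterior Beta(8/3, 13)
obs 2: x=0 → posterior Beta(8/3, 14)
obs 3: x=0 → posterior Beta(8/3, 15)

alpha=8/3, beta=15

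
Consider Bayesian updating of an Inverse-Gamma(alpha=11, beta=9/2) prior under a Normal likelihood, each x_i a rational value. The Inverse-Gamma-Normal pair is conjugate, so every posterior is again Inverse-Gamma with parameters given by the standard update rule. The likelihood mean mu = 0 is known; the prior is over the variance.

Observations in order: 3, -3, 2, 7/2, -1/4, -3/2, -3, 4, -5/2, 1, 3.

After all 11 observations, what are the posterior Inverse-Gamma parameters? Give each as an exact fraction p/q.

alpha=33/2, beta=1389/32

obs 1: x=3 → posterior Inverse-Gamma(23/2, 9)
obs 2: x=-3 → posterior Inverse-Gamma(12, 27/2)
obs 3: x=2 → posterior Inverse-Gamma(25/2, 31/2)
obs 4: x=7/2 → posterior Inverse-Gamma(13, 173/8)
obs 5: x=-1/4 → posterior Inverse-Gamma(27/2, 693/32)
obs 6: x=-3/2 → posterior Inverse-Gamma(14, 729/32)
obs 7: x=-3 → posterior Inverse-Gamma(29/2, 873/32)
obs 8: x=4 → posterior Inverse-Gamma(15, 1129/32)
obs 9: x=-5/2 → posterior Inverse-Gamma(31/2, 1229/32)
obs 10: x=1 → posterior Inverse-Gamma(16, 1245/32)
obs 11: x=3 → posterior Inverse-Gamma(33/2, 1389/32)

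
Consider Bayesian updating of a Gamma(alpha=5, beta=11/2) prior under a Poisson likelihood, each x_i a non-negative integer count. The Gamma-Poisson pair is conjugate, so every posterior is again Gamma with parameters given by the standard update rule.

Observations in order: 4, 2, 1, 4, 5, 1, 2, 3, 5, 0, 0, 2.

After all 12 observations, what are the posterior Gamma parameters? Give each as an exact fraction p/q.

obs 1: x=4 → posterior Gamma(9, 13/2)
obs 2: x=2 → posterior Gamma(11, 15/2)
obs 3: x=1 → posterior Gamma(12, 17/2)
obs 4: x=4 → posterior Gamma(16, 19/2)
obs 5: x=5 → posterior Gamma(21, 21/2)
obs 6: x=1 → posterior Gamma(22, 23/2)
obs 7: x=2 → posterior Gamma(24, 25/2)
obs 8: x=3 → posterior Gamma(27, 27/2)
obs 9: x=5 → posterior Gamma(32, 29/2)
obs 10: x=0 → posterior Gamma(32, 31/2)
obs 11: x=0 → posterior Gamma(32, 33/2)
obs 12: x=2 → posterior Gamma(34, 35/2)

alpha=34, beta=35/2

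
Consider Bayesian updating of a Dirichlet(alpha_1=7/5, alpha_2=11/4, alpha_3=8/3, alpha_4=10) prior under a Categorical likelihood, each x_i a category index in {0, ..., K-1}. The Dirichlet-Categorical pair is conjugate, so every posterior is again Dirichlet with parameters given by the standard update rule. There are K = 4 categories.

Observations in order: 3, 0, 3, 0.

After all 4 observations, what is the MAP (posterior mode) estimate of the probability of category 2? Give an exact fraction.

100/1009

obs 1: x=3 → posterior Dirichlet(7/5, 11/4, 8/3, 11)
obs 2: x=0 → posterior Dirichlet(12/5, 11/4, 8/3, 11)
obs 3: x=3 → posterior Dirichlet(12/5, 11/4, 8/3, 12)
obs 4: x=0 → posterior Dirichlet(17/5, 11/4, 8/3, 12)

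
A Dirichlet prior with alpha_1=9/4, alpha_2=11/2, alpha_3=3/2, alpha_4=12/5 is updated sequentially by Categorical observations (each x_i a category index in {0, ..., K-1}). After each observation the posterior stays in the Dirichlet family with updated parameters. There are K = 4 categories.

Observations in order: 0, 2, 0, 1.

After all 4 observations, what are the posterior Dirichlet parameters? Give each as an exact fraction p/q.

alpha_1=17/4, alpha_2=13/2, alpha_3=5/2, alpha_4=12/5

obs 1: x=0 → posterior Dirichlet(13/4, 11/2, 3/2, 12/5)
obs 2: x=2 → posterior Dirichlet(13/4, 11/2, 5/2, 12/5)
obs 3: x=0 → posterior Dirichlet(17/4, 11/2, 5/2, 12/5)
obs 4: x=1 → posterior Dirichlet(17/4, 13/2, 5/2, 12/5)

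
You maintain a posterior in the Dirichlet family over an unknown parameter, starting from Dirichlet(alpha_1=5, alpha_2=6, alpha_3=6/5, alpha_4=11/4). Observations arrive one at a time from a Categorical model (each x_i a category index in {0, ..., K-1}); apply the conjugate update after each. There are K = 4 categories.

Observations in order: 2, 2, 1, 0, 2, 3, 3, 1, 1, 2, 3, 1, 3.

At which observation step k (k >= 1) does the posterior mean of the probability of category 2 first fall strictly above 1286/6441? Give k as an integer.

obs 1: x=2 → posterior Dirichlet(5, 6, 11/5, 11/4)
obs 2: x=2 → posterior Dirichlet(5, 6, 16/5, 11/4)
obs 3: x=1 → posterior Dirichlet(5, 7, 16/5, 11/4)
obs 4: x=0 → posterior Dirichlet(6, 7, 16/5, 11/4)
obs 5: x=2 → posterior Dirichlet(6, 7, 21/5, 11/4)
obs 6: x=3 → posterior Dirichlet(6, 7, 21/5, 15/4)
obs 7: x=3 → posterior Dirichlet(6, 7, 21/5, 19/4)
obs 8: x=1 → posterior Dirichlet(6, 8, 21/5, 19/4)
obs 9: x=1 → posterior Dirichlet(6, 9, 21/5, 19/4)
obs 10: x=2 → posterior Dirichlet(6, 9, 26/5, 19/4)
obs 11: x=3 → posterior Dirichlet(6, 9, 26/5, 23/4)
obs 12: x=1 → posterior Dirichlet(6, 10, 26/5, 23/4)
obs 13: x=3 → posterior Dirichlet(6, 10, 26/5, 27/4)

k = 5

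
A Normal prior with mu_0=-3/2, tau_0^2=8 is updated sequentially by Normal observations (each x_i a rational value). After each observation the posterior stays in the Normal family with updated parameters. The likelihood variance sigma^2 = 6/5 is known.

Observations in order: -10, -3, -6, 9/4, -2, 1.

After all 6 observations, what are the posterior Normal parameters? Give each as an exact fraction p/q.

mu_0=-719/246, tau_0^2=8/41

obs 1: x=-10 → posterior Normal(-409/46, 24/23)
obs 2: x=-3 → posterior Normal(-529/86, 24/43)
obs 3: x=-6 → posterior Normal(-769/126, 8/21)
obs 4: x=9/4 → posterior Normal(-679/166, 24/83)
obs 5: x=-2 → posterior Normal(-759/206, 24/103)
obs 6: x=1 → posterior Normal(-719/246, 8/41)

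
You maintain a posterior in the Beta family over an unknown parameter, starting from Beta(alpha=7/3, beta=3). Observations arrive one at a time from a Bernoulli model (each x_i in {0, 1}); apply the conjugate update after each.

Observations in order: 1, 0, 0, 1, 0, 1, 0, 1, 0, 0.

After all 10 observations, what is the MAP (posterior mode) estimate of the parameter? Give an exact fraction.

obs 1: x=1 → posterior Beta(10/3, 3)
obs 2: x=0 → posterior Beta(10/3, 4)
obs 3: x=0 → posterior Beta(10/3, 5)
obs 4: x=1 → posterior Beta(13/3, 5)
obs 5: x=0 → posterior Beta(13/3, 6)
obs 6: x=1 → posterior Beta(16/3, 6)
obs 7: x=0 → posterior Beta(16/3, 7)
obs 8: x=1 → posterior Beta(19/3, 7)
obs 9: x=0 → posterior Beta(19/3, 8)
obs 10: x=0 → posterior Beta(19/3, 9)

2/5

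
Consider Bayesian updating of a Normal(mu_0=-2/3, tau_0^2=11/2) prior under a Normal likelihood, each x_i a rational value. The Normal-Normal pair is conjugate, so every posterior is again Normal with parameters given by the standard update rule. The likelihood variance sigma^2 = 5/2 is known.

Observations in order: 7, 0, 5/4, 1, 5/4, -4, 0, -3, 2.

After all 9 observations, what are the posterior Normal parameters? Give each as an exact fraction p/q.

mu_0=343/624, tau_0^2=55/208

obs 1: x=7 → posterior Normal(221/48, 55/32)
obs 2: x=0 → posterior Normal(221/81, 55/54)
obs 3: x=5/4 → posterior Normal(1049/456, 55/76)
obs 4: x=1 → posterior Normal(1181/588, 55/98)
obs 5: x=5/4 → posterior Normal(673/360, 11/24)
obs 6: x=-4 → posterior Normal(409/426, 55/142)
obs 7: x=0 → posterior Normal(409/492, 55/164)
obs 8: x=-3 → posterior Normal(211/558, 55/186)
obs 9: x=2 → posterior Normal(343/624, 55/208)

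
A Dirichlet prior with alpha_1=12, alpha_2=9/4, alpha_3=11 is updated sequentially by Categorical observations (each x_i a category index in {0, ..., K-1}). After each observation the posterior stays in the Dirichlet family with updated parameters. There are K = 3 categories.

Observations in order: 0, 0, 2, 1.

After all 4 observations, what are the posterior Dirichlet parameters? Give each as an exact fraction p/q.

alpha_1=14, alpha_2=13/4, alpha_3=12

obs 1: x=0 → posterior Dirichlet(13, 9/4, 11)
obs 2: x=0 → posterior Dirichlet(14, 9/4, 11)
obs 3: x=2 → posterior Dirichlet(14, 9/4, 12)
obs 4: x=1 → posterior Dirichlet(14, 13/4, 12)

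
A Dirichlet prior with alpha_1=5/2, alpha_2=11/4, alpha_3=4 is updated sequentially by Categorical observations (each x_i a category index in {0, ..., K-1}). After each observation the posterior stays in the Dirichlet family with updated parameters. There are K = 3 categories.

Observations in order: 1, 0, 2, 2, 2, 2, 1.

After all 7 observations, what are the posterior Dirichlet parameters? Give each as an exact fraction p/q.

alpha_1=7/2, alpha_2=19/4, alpha_3=8

obs 1: x=1 → posterior Dirichlet(5/2, 15/4, 4)
obs 2: x=0 → posterior Dirichlet(7/2, 15/4, 4)
obs 3: x=2 → posterior Dirichlet(7/2, 15/4, 5)
obs 4: x=2 → posterior Dirichlet(7/2, 15/4, 6)
obs 5: x=2 → posterior Dirichlet(7/2, 15/4, 7)
obs 6: x=2 → posterior Dirichlet(7/2, 15/4, 8)
obs 7: x=1 → posterior Dirichlet(7/2, 19/4, 8)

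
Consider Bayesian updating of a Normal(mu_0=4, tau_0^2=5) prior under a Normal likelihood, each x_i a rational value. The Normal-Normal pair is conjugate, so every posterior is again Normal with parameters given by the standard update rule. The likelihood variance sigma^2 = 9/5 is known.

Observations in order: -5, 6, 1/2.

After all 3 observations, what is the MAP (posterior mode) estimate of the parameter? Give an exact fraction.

obs 1: x=-5 → posterior Normal(-89/34, 45/34)
obs 2: x=6 → posterior Normal(61/59, 45/59)
obs 3: x=1/2 → posterior Normal(7/8, 15/28)

7/8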